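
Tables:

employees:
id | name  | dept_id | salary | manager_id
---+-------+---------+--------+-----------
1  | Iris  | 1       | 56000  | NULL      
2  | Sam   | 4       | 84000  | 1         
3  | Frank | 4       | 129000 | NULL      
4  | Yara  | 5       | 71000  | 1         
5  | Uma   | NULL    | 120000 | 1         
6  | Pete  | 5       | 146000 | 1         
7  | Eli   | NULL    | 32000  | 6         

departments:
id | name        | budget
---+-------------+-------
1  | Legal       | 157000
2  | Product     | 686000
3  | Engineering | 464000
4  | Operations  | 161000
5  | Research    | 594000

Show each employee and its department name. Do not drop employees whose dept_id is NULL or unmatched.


LEFT JOIN keeps every row from employees (the left table); where dept_id has no match in departments, the department columns become NULL. Walk through each employee:
  - employee 1 (Iris): dept_id=1 -> matches Legal
  - employee 2 (Sam): dept_id=4 -> matches Operations
  - employee 3 (Frank): dept_id=4 -> matches Operations
  - employee 4 (Yara): dept_id=5 -> matches Research
  - employee 5 (Uma): dept_id=NULL, no match -> kept with NULL
  - employee 6 (Pete): dept_id=5 -> matches Research
  - employee 7 (Eli): dept_id=NULL, no match -> kept with NULL
All 7 rows appear; 2 have NULL department.

SQL:
SELECT a.name, b.name AS department
FROM employees a
LEFT JOIN departments b ON a.dept_id = b.id

Result:
name  | department
------+-----------
Iris  | Legal     
Sam   | Operations
Frank | Operations
Yara  | Research  
Uma   | NULL      
Pete  | Research  
Eli   | NULL      


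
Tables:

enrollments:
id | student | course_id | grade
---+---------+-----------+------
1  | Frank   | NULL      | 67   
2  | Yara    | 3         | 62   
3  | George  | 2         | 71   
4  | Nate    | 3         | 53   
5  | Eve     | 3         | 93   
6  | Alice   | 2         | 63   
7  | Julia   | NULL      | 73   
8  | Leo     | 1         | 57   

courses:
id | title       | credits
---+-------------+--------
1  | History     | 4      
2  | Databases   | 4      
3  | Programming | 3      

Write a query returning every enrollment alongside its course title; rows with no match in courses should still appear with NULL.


LEFT JOIN keeps every row from enrollments (the left table); where course_id has no match in courses, the course columns become NULL. Walk through each enrollment:
  - enrollment 1 (Frank): course_id=NULL, no match -> kept with NULL
  - enrollment 2 (Yara): course_id=3 -> matches Programming
  - enrollment 3 (George): course_id=2 -> matches Databases
  - enrollment 4 (Nate): course_id=3 -> matches Programming
  - enrollment 5 (Eve): course_id=3 -> matches Programming
  - enrollment 6 (Alice): course_id=2 -> matches Databases
  - enrollment 7 (Julia): course_id=NULL, no match -> kept with NULL
  - enrollment 8 (Leo): course_id=1 -> matches History
All 8 rows appear; 2 have NULL course.

SQL:
SELECT a.student, b.title AS course
FROM enrollments a
LEFT JOIN courses b ON a.course_id = b.id

Result:
student | course     
--------+------------
Frank   | NULL       
Yara    | Programming
George  | Databases  
Nate    | Programming
Eve     | Programming
Alice   | Databases  
Julia   | NULL       
Leo     | History    


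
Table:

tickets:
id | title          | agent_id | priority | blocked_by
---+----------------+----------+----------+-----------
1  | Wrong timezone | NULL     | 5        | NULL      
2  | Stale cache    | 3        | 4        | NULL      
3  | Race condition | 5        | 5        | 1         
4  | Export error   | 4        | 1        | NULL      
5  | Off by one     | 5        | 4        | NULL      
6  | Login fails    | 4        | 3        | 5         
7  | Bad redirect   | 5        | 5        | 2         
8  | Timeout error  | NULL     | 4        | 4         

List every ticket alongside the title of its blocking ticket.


This is a self-join: tickets is joined to a second copy of itself, matching each row's blocked_by to another row's id. Use LEFT JOIN so rows with blocked_by=NULL are kept.
  - ticket 1 (Wrong timezone): blocked_by=NULL -> NULL
  - ticket 2 (Stale cache): blocked_by=NULL -> NULL
  - ticket 3 (Race condition): blocked_by=1 -> Wrong timezone
  - ticket 4 (Export error): blocked_by=NULL -> NULL
  - ticket 5 (Off by one): blocked_by=NULL -> NULL
  - ticket 6 (Login fails): blocked_by=5 -> Off by one
  - ticket 7 (Bad redirect): blocked_by=2 -> Stale cache
  - ticket 8 (Timeout error): blocked_by=4 -> Export error

SQL:
SELECT a.title AS item, b.title AS blocked_by
FROM tickets a
LEFT JOIN tickets b ON a.blocked_by = b.id

Result:
item           | blocked_by    
---------------+---------------
Wrong timezone | NULL          
Stale cache    | NULL          
Race condition | Wrong timezone
Export error   | NULL          
Off by one     | NULL          
Login fails    | Off by one    
Bad redirect   | Stale cache   
Timeout error  | Export error  


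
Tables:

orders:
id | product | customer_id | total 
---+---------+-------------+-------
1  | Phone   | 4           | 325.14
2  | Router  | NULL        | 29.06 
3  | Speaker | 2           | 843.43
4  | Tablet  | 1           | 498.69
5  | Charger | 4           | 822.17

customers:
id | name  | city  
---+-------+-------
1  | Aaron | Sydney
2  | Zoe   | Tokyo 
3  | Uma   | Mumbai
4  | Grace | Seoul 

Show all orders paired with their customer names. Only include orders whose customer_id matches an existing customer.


INNER JOIN keeps only orders rows whose customer_id matches an id in customers. Walk through each order:
  - order 1 (Phone): customer_id=4 -> matches Grace
  - order 2 (Router): customer_id=NULL, no match -> dropped
  - order 3 (Speaker): customer_id=2 -> matches Zoe
  - order 4 (Tablet): customer_id=1 -> matches Aaron
  - order 5 (Charger): customer_id=4 -> matches Grace
So 1 of 5 rows is dropped.

SQL:
SELECT a.product, b.name AS customer
FROM orders a
INNER JOIN customers b ON a.customer_id = b.id

Result:
product | customer
--------+---------
Phone   | Grace   
Speaker | Zoe     
Tablet  | Aaron   
Charger | Grace   


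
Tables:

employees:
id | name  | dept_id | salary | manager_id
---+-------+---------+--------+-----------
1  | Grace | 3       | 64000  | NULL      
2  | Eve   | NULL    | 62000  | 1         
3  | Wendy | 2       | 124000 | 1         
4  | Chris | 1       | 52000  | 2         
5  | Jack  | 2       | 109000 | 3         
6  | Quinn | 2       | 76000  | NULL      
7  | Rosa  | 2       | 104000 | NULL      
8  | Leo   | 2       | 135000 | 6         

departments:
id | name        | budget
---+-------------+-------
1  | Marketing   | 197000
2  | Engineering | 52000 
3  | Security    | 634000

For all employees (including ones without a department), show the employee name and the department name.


LEFT JOIN keeps every row from employees (the left table); where dept_id has no match in departments, the department columns become NULL. Walk through each employee:
  - employee 1 (Grace): dept_id=3 -> matches Security
  - employee 2 (Eve): dept_id=NULL, no match -> kept with NULL
  - employee 3 (Wendy): dept_id=2 -> matches Engineering
  - employee 4 (Chris): dept_id=1 -> matches Marketing
  - employee 5 (Jack): dept_id=2 -> matches Engineering
  - employee 6 (Quinn): dept_id=2 -> matches Engineering
  - employee 7 (Rosa): dept_id=2 -> matches Engineering
  - employee 8 (Leo): dept_id=2 -> matches Engineering
All 8 rows appear; 1 has NULL department.

SQL:
SELECT a.name, b.name AS department
FROM employees a
LEFT JOIN departments b ON a.dept_id = b.id

Result:
name  | department 
------+------------
Grace | Security   
Eve   | NULL       
Wendy | Engineering
Chris | Marketing  
Jack  | Engineering
Quinn | Engineering
Rosa  | Engineering
Leo   | Engineering


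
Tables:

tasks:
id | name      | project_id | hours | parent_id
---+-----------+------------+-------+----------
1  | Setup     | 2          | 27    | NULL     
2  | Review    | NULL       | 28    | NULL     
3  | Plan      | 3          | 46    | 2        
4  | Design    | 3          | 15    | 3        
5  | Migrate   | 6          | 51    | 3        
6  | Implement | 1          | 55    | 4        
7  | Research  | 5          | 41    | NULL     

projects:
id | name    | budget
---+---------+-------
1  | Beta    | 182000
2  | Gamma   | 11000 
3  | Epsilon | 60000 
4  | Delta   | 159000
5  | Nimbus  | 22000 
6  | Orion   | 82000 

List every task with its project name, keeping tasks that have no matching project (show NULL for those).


LEFT JOIN keeps every row from tasks (the left table); where project_id has no match in projects, the project columns become NULL. Walk through each task:
  - task 1 (Setup): project_id=2 -> matches Gamma
  - task 2 (Review): project_id=NULL, no match -> kept with NULL
  - task 3 (Plan): project_id=3 -> matches Epsilon
  - task 4 (Design): project_id=3 -> matches Epsilon
  - task 5 (Migrate): project_id=6 -> matches Orion
  - task 6 (Implement): project_id=1 -> matches Beta
  - task 7 (Research): project_id=5 -> matches Nimbus
All 7 rows appear; 1 has NULL project.

SQL:
SELECT a.name, b.name AS project
FROM tasks a
LEFT JOIN projects b ON a.project_id = b.id

Result:
name      | project
----------+--------
Setup     | Gamma  
Review    | NULL   
Plan      | Epsilon
Design    | Epsilon
Migrate   | Orion  
Implement | Beta   
Research  | Nimbus 


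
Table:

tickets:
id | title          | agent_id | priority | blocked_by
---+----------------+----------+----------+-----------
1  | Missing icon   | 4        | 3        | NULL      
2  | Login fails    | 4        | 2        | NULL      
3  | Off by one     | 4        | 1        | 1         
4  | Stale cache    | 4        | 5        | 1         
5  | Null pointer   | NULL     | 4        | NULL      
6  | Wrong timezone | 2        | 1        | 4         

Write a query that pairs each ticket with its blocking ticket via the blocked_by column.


This is a self-join: tickets is joined to a second copy of itself, matching each row's blocked_by to another row's id. Use LEFT JOIN so rows with blocked_by=NULL are kept.
  - ticket 1 (Missing icon): blocked_by=NULL -> NULL
  - ticket 2 (Login fails): blocked_by=NULL -> NULL
  - ticket 3 (Off by one): blocked_by=1 -> Missing icon
  - ticket 4 (Stale cache): blocked_by=1 -> Missing icon
  - ticket 5 (Null pointer): blocked_by=NULL -> NULL
  - ticket 6 (Wrong timezone): blocked_by=4 -> Stale cache

SQL:
SELECT a.title AS item, b.title AS blocked_by
FROM tickets a
LEFT JOIN tickets b ON a.blocked_by = b.id

Result:
item           | blocked_by  
---------------+-------------
Missing icon   | NULL        
Login fails    | NULL        
Off by one     | Missing icon
Stale cache    | Missing icon
Null pointer   | NULL        
Wrong timezone | Stale cache 


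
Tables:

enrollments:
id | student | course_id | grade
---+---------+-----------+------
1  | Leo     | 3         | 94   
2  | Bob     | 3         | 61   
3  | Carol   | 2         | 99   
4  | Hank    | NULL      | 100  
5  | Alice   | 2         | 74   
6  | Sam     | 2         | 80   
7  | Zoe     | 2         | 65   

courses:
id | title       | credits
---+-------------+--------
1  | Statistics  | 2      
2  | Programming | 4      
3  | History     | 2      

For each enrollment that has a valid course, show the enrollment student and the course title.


INNER JOIN keeps only enrollments rows whose course_id matches an id in courses. Walk through each enrollment:
  - enrollment 1 (Leo): course_id=3 -> matches History
  - enrollment 2 (Bob): course_id=3 -> matches History
  - enrollment 3 (Carol): course_id=2 -> matches Programming
  - enrollment 4 (Hank): course_id=NULL, no match -> dropped
  - enrollment 5 (Alice): course_id=2 -> matches Programming
  - enrollment 6 (Sam): course_id=2 -> matches Programming
  - enrollment 7 (Zoe): course_id=2 -> matches Programming
So 1 of 7 rows is dropped.

SQL:
SELECT a.student, b.title AS course
FROM enrollments a
INNER JOIN courses b ON a.course_id = b.id

Result:
student | course     
--------+------------
Leo     | History    
Bob     | History    
Carol   | Programming
Alice   | Programming
Sam     | Programming
Zoe     | Programming


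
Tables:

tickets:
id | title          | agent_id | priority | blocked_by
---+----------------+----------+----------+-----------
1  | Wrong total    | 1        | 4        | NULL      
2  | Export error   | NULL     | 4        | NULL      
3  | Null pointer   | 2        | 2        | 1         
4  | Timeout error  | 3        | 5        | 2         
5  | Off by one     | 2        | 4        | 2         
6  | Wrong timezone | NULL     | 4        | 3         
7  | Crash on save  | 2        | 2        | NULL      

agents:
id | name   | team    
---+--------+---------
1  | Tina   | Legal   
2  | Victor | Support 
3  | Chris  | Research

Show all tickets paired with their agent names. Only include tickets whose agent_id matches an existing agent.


INNER JOIN keeps only tickets rows whose agent_id matches an id in agents. Walk through each ticket:
  - ticket 1 (Wrong total): agent_id=1 -> matches Tina
  - ticket 2 (Export error): agent_id=NULL, no match -> dropped
  - ticket 3 (Null pointer): agent_id=2 -> matches Victor
  - ticket 4 (Timeout error): agent_id=3 -> matches Chris
  - ticket 5 (Off by one): agent_id=2 -> matches Victor
  - ticket 6 (Wrong timezone): agent_id=NULL, no match -> dropped
  - ticket 7 (Crash on save): agent_id=2 -> matches Victor
So 2 of 7 rows are dropped.

SQL:
SELECT a.title, b.name AS agent
FROM tickets a
INNER JOIN agents b ON a.agent_id = b.id

Result:
title         | agent 
--------------+-------
Wrong total   | Tina  
Null pointer  | Victor
Timeout error | Chris 
Off by one    | Victor
Crash on save | Victor


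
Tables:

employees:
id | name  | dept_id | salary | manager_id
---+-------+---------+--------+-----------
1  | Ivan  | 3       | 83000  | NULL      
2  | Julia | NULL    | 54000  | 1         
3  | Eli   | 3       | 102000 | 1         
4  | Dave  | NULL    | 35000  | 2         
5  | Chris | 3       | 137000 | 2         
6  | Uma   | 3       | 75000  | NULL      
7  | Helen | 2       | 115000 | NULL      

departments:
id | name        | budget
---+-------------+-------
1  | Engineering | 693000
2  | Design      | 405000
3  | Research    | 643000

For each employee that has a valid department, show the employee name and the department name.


INNER JOIN keeps only employees rows whose dept_id matches an id in departments. Walk through each employee:
  - employee 1 (Ivan): dept_id=3 -> matches Research
  - employee 2 (Julia): dept_id=NULL, no match -> dropped
  - employee 3 (Eli): dept_id=3 -> matches Research
  - employee 4 (Dave): dept_id=NULL, no match -> dropped
  - employee 5 (Chris): dept_id=3 -> matches Research
  - employee 6 (Uma): dept_id=3 -> matches Research
  - employee 7 (Helen): dept_id=2 -> matches Design
So 2 of 7 rows are dropped.

SQL:
SELECT a.name, b.name AS department
FROM employees a
INNER JOIN departments b ON a.dept_id = b.id

Result:
name  | department
------+-----------
Ivan  | Research  
Eli   | Research  
Chris | Research  
Uma   | Research  
Helen | Design    


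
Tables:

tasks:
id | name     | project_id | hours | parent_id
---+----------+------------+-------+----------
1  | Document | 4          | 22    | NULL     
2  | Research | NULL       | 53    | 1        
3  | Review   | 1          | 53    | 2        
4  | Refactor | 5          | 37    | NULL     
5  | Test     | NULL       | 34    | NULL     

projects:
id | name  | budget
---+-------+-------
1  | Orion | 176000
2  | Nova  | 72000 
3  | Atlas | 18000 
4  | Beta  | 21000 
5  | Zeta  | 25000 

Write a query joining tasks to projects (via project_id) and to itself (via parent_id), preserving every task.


Two LEFT JOINs from the same base table tasks: one to projects via project_id, one to tasks itself via parent_id. Both are LEFT so every task is preserved.
Match against projects:
  - task 1 (Document): project_id=4 -> matches Beta
  - task 2 (Research): project_id=NULL, no match -> kept with NULL
  - task 3 (Review): project_id=1 -> matches Orion
  - task 4 (Refactor): project_id=5 -> matches Zeta
  - task 5 (Test): project_id=NULL, no match -> kept with NULL
Match against tasks (self):
  - task 1 (Document): parent_id=NULL -> NULL
  - task 2 (Research): parent_id=1 -> Document
  - task 3 (Review): parent_id=2 -> Research
  - task 4 (Refactor): parent_id=NULL -> NULL
  - task 5 (Test): parent_id=NULL -> NULL

SQL:
SELECT a.name, b.name AS project, c.name AS parent
FROM tasks a
LEFT JOIN projects b ON a.project_id = b.id
LEFT JOIN tasks c ON a.parent_id = c.id

Result:
name     | project | parent  
---------+---------+---------
Document | Beta    | NULL    
Research | NULL    | Document
Review   | Orion   | Research
Refactor | Zeta    | NULL    
Test     | NULL    | NULL    


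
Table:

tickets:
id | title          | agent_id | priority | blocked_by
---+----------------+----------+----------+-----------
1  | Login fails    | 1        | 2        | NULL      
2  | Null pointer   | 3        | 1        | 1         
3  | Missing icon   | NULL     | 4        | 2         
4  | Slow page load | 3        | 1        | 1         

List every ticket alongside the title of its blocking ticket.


This is a self-join: tickets is joined to a second copy of itself, matching each row's blocked_by to another row's id. Use LEFT JOIN so rows with blocked_by=NULL are kept.
  - ticket 1 (Login fails): blocked_by=NULL -> NULL
  - ticket 2 (Null pointer): blocked_by=1 -> Login fails
  - ticket 3 (Missing icon): blocked_by=2 -> Null pointer
  - ticket 4 (Slow page load): blocked_by=1 -> Login fails

SQL:
SELECT a.title AS item, b.title AS blocked_by
FROM tickets a
LEFT JOIN tickets b ON a.blocked_by = b.id

Result:
item           | blocked_by  
---------------+-------------
Login fails    | NULL        
Null pointer   | Login fails 
Missing icon   | Null pointer
Slow page load | Login fails 


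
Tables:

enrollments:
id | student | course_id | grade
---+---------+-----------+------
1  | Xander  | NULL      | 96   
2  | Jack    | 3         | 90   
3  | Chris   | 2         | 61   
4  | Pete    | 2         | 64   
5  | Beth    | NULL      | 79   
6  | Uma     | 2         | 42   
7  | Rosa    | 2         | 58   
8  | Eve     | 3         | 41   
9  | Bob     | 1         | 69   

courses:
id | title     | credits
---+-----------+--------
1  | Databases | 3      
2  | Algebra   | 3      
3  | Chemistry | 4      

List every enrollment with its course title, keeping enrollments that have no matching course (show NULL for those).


LEFT JOIN keeps every row from enrollments (the left table); where course_id has no match in courses, the course columns become NULL. Walk through each enrollment:
  - enrollment 1 (Xander): course_id=NULL, no match -> kept with NULL
  - enrollment 2 (Jack): course_id=3 -> matches Chemistry
  - enrollment 3 (Chris): course_id=2 -> matches Algebra
  - enrollment 4 (Pete): course_id=2 -> matches Algebra
  - enrollment 5 (Beth): course_id=NULL, no match -> kept with NULL
  - enrollment 6 (Uma): course_id=2 -> matches Algebra
  - enrollment 7 (Rosa): course_id=2 -> matches Algebra
  - enrollment 8 (Eve): course_id=3 -> matches Chemistry
  - enrollment 9 (Bob): course_id=1 -> matches Databases
All 9 rows appear; 2 have NULL course.

SQL:
SELECT a.student, b.title AS course
FROM enrollments a
LEFT JOIN courses b ON a.course_id = b.id

Result:
student | course   
--------+----------
Xander  | NULL     
Jack    | Chemistry
Chris   | Algebra  
Pete    | Algebra  
Beth    | NULL     
Uma     | Algebra  
Rosa    | Algebra  
Eve     | Chemistry
Bob     | Databases


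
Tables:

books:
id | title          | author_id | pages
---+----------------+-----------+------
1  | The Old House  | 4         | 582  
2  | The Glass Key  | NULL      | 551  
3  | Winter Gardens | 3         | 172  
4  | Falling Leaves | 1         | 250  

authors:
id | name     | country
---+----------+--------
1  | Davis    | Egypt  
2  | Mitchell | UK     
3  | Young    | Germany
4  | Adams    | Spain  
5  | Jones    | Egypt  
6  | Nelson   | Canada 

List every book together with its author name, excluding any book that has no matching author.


INNER JOIN keeps only books rows whose author_id matches an id in authors. Walk through each book:
  - book 1 (The Old House): author_id=4 -> matches Adams
  - book 2 (The Glass Key): author_id=NULL, no match -> dropped
  - book 3 (Winter Gardens): author_id=3 -> matches Young
  - book 4 (Falling Leaves): author_id=1 -> matches Davis
So 1 of 4 rows is dropped.

SQL:
SELECT a.title, b.name AS author
FROM books a
INNER JOIN authors b ON a.author_id = b.id

Result:
title          | author
---------------+-------
The Old House  | Adams 
Winter Gardens | Young 
Falling Leaves | Davis 


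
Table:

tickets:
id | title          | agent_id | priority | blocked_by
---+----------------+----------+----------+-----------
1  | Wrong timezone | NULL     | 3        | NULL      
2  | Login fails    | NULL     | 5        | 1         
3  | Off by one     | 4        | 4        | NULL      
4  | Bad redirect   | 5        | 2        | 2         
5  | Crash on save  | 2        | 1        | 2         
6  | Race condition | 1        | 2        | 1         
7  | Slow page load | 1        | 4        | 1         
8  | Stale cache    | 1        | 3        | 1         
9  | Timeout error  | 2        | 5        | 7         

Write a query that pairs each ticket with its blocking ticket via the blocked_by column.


This is a self-join: tickets is joined to a second copy of itself, matching each row's blocked_by to another row's id. Use LEFT JOIN so rows with blocked_by=NULL are kept.
  - ticket 1 (Wrong timezone): blocked_by=NULL -> NULL
  - ticket 2 (Login fails): blocked_by=1 -> Wrong timezone
  - ticket 3 (Off by one): blocked_by=NULL -> NULL
  - ticket 4 (Bad redirect): blocked_by=2 -> Login fails
  - ticket 5 (Crash on save): blocked_by=2 -> Login fails
  - ticket 6 (Race condition): blocked_by=1 -> Wrong timezone
  - ticket 7 (Slow page load): blocked_by=1 -> Wrong timezone
  - ticket 8 (Stale cache): blocked_by=1 -> Wrong timezone
  - ticket 9 (Timeout error): blocked_by=7 -> Slow page load

SQL:
SELECT a.title AS item, b.title AS blocked_by
FROM tickets a
LEFT JOIN tickets b ON a.blocked_by = b.id

Result:
item           | blocked_by    
---------------+---------------
Wrong timezone | NULL          
Login fails    | Wrong timezone
Off by one     | NULL          
Bad redirect   | Login fails   
Crash on save  | Login fails   
Race condition | Wrong timezone
Slow page load | Wrong timezone
Stale cache    | Wrong timezone
Timeout error  | Slow page load


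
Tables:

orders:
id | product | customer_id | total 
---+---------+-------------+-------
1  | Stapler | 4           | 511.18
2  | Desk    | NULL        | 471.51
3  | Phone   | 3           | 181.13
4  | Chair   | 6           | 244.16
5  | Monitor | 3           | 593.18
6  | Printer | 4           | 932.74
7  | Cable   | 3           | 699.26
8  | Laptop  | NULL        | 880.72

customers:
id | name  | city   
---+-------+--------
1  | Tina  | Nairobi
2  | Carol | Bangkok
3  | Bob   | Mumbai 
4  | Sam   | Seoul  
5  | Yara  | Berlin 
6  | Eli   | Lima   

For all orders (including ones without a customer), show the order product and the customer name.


LEFT JOIN keeps every row from orders (the left table); where customer_id has no match in customers, the customer columns become NULL. Walk through each order:
  - order 1 (Stapler): customer_id=4 -> matches Sam
  - order 2 (Desk): customer_id=NULL, no match -> kept with NULL
  - order 3 (Phone): customer_id=3 -> matches Bob
  - order 4 (Chair): customer_id=6 -> matches Eli
  - order 5 (Monitor): customer_id=3 -> matches Bob
  - order 6 (Printer): customer_id=4 -> matches Sam
  - order 7 (Cable): customer_id=3 -> matches Bob
  - order 8 (Laptop): customer_id=NULL, no match -> kept with NULL
All 8 rows appear; 2 have NULL customer.

SQL:
SELECT a.product, b.name AS customer
FROM orders a
LEFT JOIN customers b ON a.customer_id = b.id

Result:
product | customer
--------+---------
Stapler | Sam     
Desk    | NULL    
Phone   | Bob     
Chair   | Eli     
Monitor | Bob     
Printer | Sam     
Cable   | Bob     
Laptop  | NULL    


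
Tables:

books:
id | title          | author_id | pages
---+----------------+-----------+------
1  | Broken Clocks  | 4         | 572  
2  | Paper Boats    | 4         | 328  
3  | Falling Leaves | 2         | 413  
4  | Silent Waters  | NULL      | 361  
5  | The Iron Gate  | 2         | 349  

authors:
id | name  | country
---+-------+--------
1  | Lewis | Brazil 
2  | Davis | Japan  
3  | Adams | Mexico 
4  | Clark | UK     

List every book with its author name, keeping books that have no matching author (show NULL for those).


LEFT JOIN keeps every row from books (the left table); where author_id has no match in authors, the author columns become NULL. Walk through each book:
  - book 1 (Broken Clocks): author_id=4 -> matches Clark
  - book 2 (Paper Boats): author_id=4 -> matches Clark
  - book 3 (Falling Leaves): author_id=2 -> matches Davis
  - book 4 (Silent Waters): author_id=NULL, no match -> kept with NULL
  - book 5 (The Iron Gate): author_id=2 -> matches Davis
All 5 rows appear; 1 has NULL author.

SQL:
SELECT a.title, b.name AS author
FROM books a
LEFT JOIN authors b ON a.author_id = b.id

Result:
title          | author
---------------+-------
Broken Clocks  | Clark 
Paper Boats    | Clark 
Falling Leaves | Davis 
Silent Waters  | NULL  
The Iron Gate  | Davis 


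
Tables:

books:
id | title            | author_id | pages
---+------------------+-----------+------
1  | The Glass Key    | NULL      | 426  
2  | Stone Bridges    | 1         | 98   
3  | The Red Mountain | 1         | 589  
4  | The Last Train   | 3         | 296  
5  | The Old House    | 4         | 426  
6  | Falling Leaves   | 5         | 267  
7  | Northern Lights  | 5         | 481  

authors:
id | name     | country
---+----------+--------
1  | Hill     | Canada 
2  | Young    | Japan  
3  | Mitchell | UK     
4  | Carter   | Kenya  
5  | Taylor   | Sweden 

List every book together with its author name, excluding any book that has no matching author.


INNER JOIN keeps only books rows whose author_id matches an id in authors. Walk through each book:
  - book 1 (The Glass Key): author_id=NULL, no match -> dropped
  - book 2 (Stone Bridges): author_id=1 -> matches Hill
  - book 3 (The Red Mountain): author_id=1 -> matches Hill
  - book 4 (The Last Train): author_id=3 -> matches Mitchell
  - book 5 (The Old House): author_id=4 -> matches Carter
  - book 6 (Falling Leaves): author_id=5 -> matches Taylor
  - book 7 (Northern Lights): author_id=5 -> matches Taylor
So 1 of 7 rows is dropped.

SQL:
SELECT a.title, b.name AS author
FROM books a
INNER JOIN authors b ON a.author_id = b.id

Result:
title            | author  
-----------------+---------
Stone Bridges    | Hill    
The Red Mountain | Hill    
The Last Train   | Mitchell
The Old House    | Carter  
Falling Leaves   | Taylor  
Northern Lights  | Taylor  


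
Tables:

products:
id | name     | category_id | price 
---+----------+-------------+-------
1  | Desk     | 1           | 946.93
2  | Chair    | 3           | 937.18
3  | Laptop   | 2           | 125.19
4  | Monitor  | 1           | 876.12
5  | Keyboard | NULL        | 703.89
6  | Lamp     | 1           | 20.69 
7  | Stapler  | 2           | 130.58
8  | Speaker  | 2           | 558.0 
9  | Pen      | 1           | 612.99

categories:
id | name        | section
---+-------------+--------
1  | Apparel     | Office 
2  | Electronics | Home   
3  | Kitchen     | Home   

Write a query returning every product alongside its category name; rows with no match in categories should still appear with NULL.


LEFT JOIN keeps every row from products (the left table); where category_id has no match in categories, the category columns become NULL. Walk through each product:
  - product 1 (Desk): category_id=1 -> matches Apparel
  - product 2 (Chair): category_id=3 -> matches Kitchen
  - product 3 (Laptop): category_id=2 -> matches Electronics
  - product 4 (Monitor): category_id=1 -> matches Apparel
  - product 5 (Keyboard): category_id=NULL, no match -> kept with NULL
  - product 6 (Lamp): category_id=1 -> matches Apparel
  - product 7 (Stapler): category_id=2 -> matches Electronics
  - product 8 (Speaker): category_id=2 -> matches Electronics
  - product 9 (Pen): category_id=1 -> matches Apparel
All 9 rows appear; 1 has NULL category.

SQL:
SELECT a.name, b.name AS category
FROM products a
LEFT JOIN categories b ON a.category_id = b.id

Result:
name     | category   
---------+------------
Desk     | Apparel    
Chair    | Kitchen    
Laptop   | Electronics
Monitor  | Apparel    
Keyboard | NULL       
Lamp     | Apparel    
Stapler  | Electronics
Speaker  | Electronics
Pen      | Apparel    


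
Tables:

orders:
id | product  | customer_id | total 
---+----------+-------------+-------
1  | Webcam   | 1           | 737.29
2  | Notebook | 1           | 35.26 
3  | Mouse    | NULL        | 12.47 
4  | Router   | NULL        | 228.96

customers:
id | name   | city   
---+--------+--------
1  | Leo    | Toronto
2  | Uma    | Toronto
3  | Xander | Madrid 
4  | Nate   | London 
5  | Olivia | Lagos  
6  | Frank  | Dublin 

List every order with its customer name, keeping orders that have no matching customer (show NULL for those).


LEFT JOIN keeps every row from orders (the left table); where customer_id has no match in customers, the customer columns become NULL. Walk through each order:
  - order 1 (Webcam): customer_id=1 -> matches Leo
  - order 2 (Notebook): customer_id=1 -> matches Leo
  - order 3 (Mouse): customer_id=NULL, no match -> kept with NULL
  - order 4 (Router): customer_id=NULL, no match -> kept with NULL
All 4 rows appear; 2 have NULL customer.

SQL:
SELECT a.product, b.name AS customer
FROM orders a
LEFT JOIN customers b ON a.customer_id = b.id

Result:
product  | customer
---------+---------
Webcam   | Leo     
Notebook | Leo     
Mouse    | NULL    
Router   | NULL    


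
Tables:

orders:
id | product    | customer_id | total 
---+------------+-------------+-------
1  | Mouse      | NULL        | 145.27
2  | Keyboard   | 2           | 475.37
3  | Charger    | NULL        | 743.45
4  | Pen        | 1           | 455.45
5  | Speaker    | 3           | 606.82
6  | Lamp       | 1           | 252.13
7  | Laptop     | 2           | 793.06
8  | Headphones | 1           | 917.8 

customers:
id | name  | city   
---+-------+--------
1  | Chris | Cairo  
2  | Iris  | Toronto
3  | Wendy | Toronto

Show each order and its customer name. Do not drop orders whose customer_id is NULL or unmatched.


LEFT JOIN keeps every row from orders (the left table); where customer_id has no match in customers, the customer columns become NULL. Walk through each order:
  - order 1 (Mouse): customer_id=NULL, no match -> kept with NULL
  - order 2 (Keyboard): customer_id=2 -> matches Iris
  - order 3 (Charger): customer_id=NULL, no match -> kept with NULL
  - order 4 (Pen): customer_id=1 -> matches Chris
  - order 5 (Speaker): customer_id=3 -> matches Wendy
  - order 6 (Lamp): customer_id=1 -> matches Chris
  - order 7 (Laptop): customer_id=2 -> matches Iris
  - order 8 (Headphones): customer_id=1 -> matches Chris
All 8 rows appear; 2 have NULL customer.

SQL:
SELECT a.product, b.name AS customer
FROM orders a
LEFT JOIN customers b ON a.customer_id = b.id

Result:
product    | customer
-----------+---------
Mouse      | NULL    
Keyboard   | Iris    
Charger    | NULL    
Pen        | Chris   
Speaker    | Wendy   
Lamp       | Chris   
Laptop     | Iris    
Headphones | Chris   


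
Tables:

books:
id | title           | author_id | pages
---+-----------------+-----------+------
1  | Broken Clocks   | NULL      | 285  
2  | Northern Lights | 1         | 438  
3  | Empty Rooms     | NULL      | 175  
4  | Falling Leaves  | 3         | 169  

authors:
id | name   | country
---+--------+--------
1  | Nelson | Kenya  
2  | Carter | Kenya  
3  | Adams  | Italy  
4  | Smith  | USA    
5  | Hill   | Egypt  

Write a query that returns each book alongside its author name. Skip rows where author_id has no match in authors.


INNER JOIN keeps only books rows whose author_id matches an id in authors. Walk through each book:
  - book 1 (Broken Clocks): author_id=NULL, no match -> dropped
  - book 2 (Northern Lights): author_id=1 -> matches Nelson
  - book 3 (Empty Rooms): author_id=NULL, no match -> dropped
  - book 4 (Falling Leaves): author_id=3 -> matches Adams
So 2 of 4 rows are dropped.

SQL:
SELECT a.title, b.name AS author
FROM books a
INNER JOIN authors b ON a.author_id = b.id

Result:
title           | author
----------------+-------
Northern Lights | Nelson
Falling Leaves  | Adams 


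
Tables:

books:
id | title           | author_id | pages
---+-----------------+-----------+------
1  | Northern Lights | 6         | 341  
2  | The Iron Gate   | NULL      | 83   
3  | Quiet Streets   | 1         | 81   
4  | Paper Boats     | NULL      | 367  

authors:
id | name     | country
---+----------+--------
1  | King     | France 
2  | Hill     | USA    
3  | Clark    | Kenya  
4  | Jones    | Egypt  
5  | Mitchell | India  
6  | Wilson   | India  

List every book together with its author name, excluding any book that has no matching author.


INNER JOIN keeps only books rows whose author_id matches an id in authors. Walk through each book:
  - book 1 (Northern Lights): author_id=6 -> matches Wilson
  - book 2 (The Iron Gate): author_id=NULL, no match -> dropped
  - book 3 (Quiet Streets): author_id=1 -> matches King
  - book 4 (Paper Boats): author_id=NULL, no match -> dropped
So 2 of 4 rows are dropped.

SQL:
SELECT a.title, b.name AS author
FROM books a
INNER JOIN authors b ON a.author_id = b.id

Result:
title           | author
----------------+-------
Northern Lights | Wilson
Quiet Streets   | King  


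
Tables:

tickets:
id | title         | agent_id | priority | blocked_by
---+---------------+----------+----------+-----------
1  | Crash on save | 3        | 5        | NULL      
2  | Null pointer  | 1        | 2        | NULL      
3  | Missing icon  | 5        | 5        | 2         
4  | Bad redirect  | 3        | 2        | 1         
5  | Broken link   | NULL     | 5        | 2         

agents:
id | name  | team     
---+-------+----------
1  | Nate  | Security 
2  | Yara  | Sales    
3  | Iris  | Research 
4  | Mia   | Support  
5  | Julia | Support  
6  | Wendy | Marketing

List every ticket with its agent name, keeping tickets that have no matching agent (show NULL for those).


LEFT JOIN keeps every row from tickets (the left table); where agent_id has no match in agents, the agent columns become NULL. Walk through each ticket:
  - ticket 1 (Crash on save): agent_id=3 -> matches Iris
  - ticket 2 (Null pointer): agent_id=1 -> matches Nate
  - ticket 3 (Missing icon): agent_id=5 -> matches Julia
  - ticket 4 (Bad redirect): agent_id=3 -> matches Iris
  - ticket 5 (Broken link): agent_id=NULL, no match -> kept with NULL
All 5 rows appear; 1 has NULL agent.

SQL:
SELECT a.title, b.name AS agent
FROM tickets a
LEFT JOIN agents b ON a.agent_id = b.id

Result:
title         | agent
--------------+------
Crash on save | Iris 
Null pointer  | Nate 
Missing icon  | Julia
Bad redirect  | Iris 
Broken link   | NULL 


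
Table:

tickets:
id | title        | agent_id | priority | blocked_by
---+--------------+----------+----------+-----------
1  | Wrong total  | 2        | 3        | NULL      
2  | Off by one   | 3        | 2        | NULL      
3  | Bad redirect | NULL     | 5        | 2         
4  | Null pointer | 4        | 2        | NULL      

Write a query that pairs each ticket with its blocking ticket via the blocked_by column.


This is a self-join: tickets is joined to a second copy of itself, matching each row's blocked_by to another row's id. Use LEFT JOIN so rows with blocked_by=NULL are kept.
  - ticket 1 (Wrong total): blocked_by=NULL -> NULL
  - ticket 2 (Off by one): blocked_by=NULL -> NULL
  - ticket 3 (Bad redirect): blocked_by=2 -> Off by one
  - ticket 4 (Null pointer): blocked_by=NULL -> NULL

SQL:
SELECT a.title AS item, b.title AS blocked_by
FROM tickets a
LEFT JOIN tickets b ON a.blocked_by = b.id

Result:
item         | blocked_by
-------------+-----------
Wrong total  | NULL      
Off by one   | NULL      
Bad redirect | Off by one
Null pointer | NULL      


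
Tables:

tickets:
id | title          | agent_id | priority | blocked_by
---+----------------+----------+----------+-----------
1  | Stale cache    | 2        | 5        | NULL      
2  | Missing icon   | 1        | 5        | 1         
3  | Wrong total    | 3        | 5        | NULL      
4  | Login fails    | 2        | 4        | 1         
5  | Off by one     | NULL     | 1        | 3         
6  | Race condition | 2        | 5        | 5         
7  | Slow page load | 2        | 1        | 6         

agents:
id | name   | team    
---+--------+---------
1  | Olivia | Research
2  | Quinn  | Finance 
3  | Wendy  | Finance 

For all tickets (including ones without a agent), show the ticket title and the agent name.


LEFT JOIN keeps every row from tickets (the left table); where agent_id has no match in agents, the agent columns become NULL. Walk through each ticket:
  - ticket 1 (Stale cache): agent_id=2 -> matches Quinn
  - ticket 2 (Missing icon): agent_id=1 -> matches Olivia
  - ticket 3 (Wrong total): agent_id=3 -> matches Wendy
  - ticket 4 (Login fails): agent_id=2 -> matches Quinn
  - ticket 5 (Off by one): agent_id=NULL, no match -> kept with NULL
  - ticket 6 (Race condition): agent_id=2 -> matches Quinn
  - ticket 7 (Slow page load): agent_id=2 -> matches Quinn
All 7 rows appear; 1 has NULL agent.

SQL:
SELECT a.title, b.name AS agent
FROM tickets a
LEFT JOIN agents b ON a.agent_id = b.id

Result:
title          | agent 
---------------+-------
Stale cache    | Quinn 
Missing icon   | Olivia
Wrong total    | Wendy 
Login fails    | Quinn 
Off by one     | NULL  
Race condition | Quinn 
Slow page load | Quinn 


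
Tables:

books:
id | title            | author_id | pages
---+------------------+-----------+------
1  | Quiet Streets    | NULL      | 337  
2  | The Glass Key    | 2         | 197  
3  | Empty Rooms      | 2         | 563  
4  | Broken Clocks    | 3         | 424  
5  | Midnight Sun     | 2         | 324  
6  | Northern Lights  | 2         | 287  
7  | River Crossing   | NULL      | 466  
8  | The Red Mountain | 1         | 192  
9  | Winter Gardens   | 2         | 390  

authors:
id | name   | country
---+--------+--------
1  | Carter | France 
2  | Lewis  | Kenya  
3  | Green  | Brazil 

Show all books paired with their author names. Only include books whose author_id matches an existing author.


INNER JOIN keeps only books rows whose author_id matches an id in authors. Walk through each book:
  - book 1 (Quiet Streets): author_id=NULL, no match -> dropped
  - book 2 (The Glass Key): author_id=2 -> matches Lewis
  - book 3 (Empty Rooms): author_id=2 -> matches Lewis
  - book 4 (Broken Clocks): author_id=3 -> matches Green
  - book 5 (Midnight Sun): author_id=2 -> matches Lewis
  - book 6 (Northern Lights): author_id=2 -> matches Lewis
  - book 7 (River Crossing): author_id=NULL, no match -> dropped
  - book 8 (The Red Mountain): author_id=1 -> matches Carter
  - book 9 (Winter Gardens): author_id=2 -> matches Lewis
So 2 of 9 rows are dropped.

SQL:
SELECT a.title, b.name AS author
FROM books a
INNER JOIN authors b ON a.author_id = b.id

Result:
title            | author
-----------------+-------
The Glass Key    | Lewis 
Empty Rooms      | Lewis 
Broken Clocks    | Green 
Midnight Sun     | Lewis 
Northern Lights  | Lewis 
The Red Mountain | Carter
Winter Gardens   | Lewis 


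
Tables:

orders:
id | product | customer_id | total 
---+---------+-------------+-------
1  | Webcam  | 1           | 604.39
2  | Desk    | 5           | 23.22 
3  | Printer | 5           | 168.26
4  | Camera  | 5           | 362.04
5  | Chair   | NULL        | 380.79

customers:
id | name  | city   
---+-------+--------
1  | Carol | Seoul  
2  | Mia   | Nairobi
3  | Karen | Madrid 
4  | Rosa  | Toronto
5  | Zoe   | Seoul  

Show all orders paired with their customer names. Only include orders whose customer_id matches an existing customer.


INNER JOIN keeps only orders rows whose customer_id matches an id in customers. Walk through each order:
  - order 1 (Webcam): customer_id=1 -> matches Carol
  - order 2 (Desk): customer_id=5 -> matches Zoe
  - order 3 (Printer): customer_id=5 -> matches Zoe
  - order 4 (Camera): customer_id=5 -> matches Zoe
  - order 5 (Chair): customer_id=NULL, no match -> dropped
So 1 of 5 rows is dropped.

SQL:
SELECT a.product, b.name AS customer
FROM orders a
INNER JOIN customers b ON a.customer_id = b.id

Result:
product | customer
--------+---------
Webcam  | Carol   
Desk    | Zoe     
Printer | Zoe     
Camera  | Zoe     
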